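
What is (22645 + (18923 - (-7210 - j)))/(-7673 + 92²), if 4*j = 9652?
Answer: 7313/113 ≈ 64.717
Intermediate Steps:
j = 2413 (j = (¼)*9652 = 2413)
(22645 + (18923 - (-7210 - j)))/(-7673 + 92²) = (22645 + (18923 - (-7210 - 1*2413)))/(-7673 + 92²) = (22645 + (18923 - (-7210 - 2413)))/(-7673 + 8464) = (22645 + (18923 - 1*(-9623)))/791 = (22645 + (18923 + 9623))*(1/791) = (22645 + 28546)*(1/791) = 51191*(1/791) = 7313/113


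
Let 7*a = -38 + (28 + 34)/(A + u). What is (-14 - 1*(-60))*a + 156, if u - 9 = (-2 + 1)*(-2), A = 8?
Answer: -9612/133 ≈ -72.271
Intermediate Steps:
u = 11 (u = 9 + (-2 + 1)*(-2) = 9 - 1*(-2) = 9 + 2 = 11)
a = -660/133 (a = (-38 + (28 + 34)/(8 + 11))/7 = (-38 + 62/19)/7 = (1/7)*(-660/19) = -660/133 ≈ -4.9624)
(-14 - 1*(-60))*a + 156 = (-14 - 1*(-60))*(-660/133) + 156 = (-14 + 60)*(-660/133) + 156 = 46*(-660/133) + 156 = -30360/133 + 156 = -9612/133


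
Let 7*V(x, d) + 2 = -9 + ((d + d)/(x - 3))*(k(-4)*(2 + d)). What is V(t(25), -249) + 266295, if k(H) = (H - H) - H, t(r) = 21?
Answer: 5674166/21 ≈ 2.7020e+5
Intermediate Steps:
k(H) = -H (k(H) = 0 - H = -H)
V(x, d) = -11/7 + 2*d*(8 + 4*d)/(7*(-3 + x)) (V(x, d) = -2/7 + (-9 + ((d + d)/(x - 3))*((-1*(-4))*(2 + d)))/7 = -2/7 + (-9 + ((2*d)/(-3 + x))*(4*(2 + d)))/7 = -2/7 + (-9 + (2*d/(-3 + x))*(8 + 4*d))/7 = -2/7 + (-9 + 2*d*(8 + 4*d)/(-3 + x))/7 = -2/7 + (-9/7 + 2*d*(8 + 4*d)/(7*(-3 + x))) = -11/7 + 2*d*(8 + 4*d)/(7*(-3 + x)))
V(t(25), -249) + 266295 = (33 - 11*21 + 8*(-249)**2 + 16*(-249))/(7*(-3 + 21)) + 266295 = (1/7)*(33 - 231 + 8*62001 - 3984)/18 + 266295 = (1/7)*(1/18)*(33 - 231 + 496008 - 3984) + 266295 = (1/7)*(1/18)*491826 + 266295 = 81971/21 + 266295 = 5674166/21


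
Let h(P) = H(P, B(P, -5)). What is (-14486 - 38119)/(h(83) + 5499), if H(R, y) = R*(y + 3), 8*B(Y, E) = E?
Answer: -420840/45569 ≈ -9.2352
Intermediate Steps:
B(Y, E) = E/8
H(R, y) = R*(3 + y)
h(P) = 19*P/8 (h(P) = P*(3 + (⅛)*(-5)) = P*(3 - 5/8) = P*(19/8) = 19*P/8)
(-14486 - 38119)/(h(83) + 5499) = (-14486 - 38119)/((19/8)*83 + 5499) = -52605/(1577/8 + 5499) = -52605/45569/8 = -52605*8/45569 = -420840/45569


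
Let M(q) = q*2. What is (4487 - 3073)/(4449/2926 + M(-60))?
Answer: -4137364/346671 ≈ -11.935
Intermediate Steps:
M(q) = 2*q
(4487 - 3073)/(4449/2926 + M(-60)) = (4487 - 3073)/(4449/2926 + 2*(-60)) = 1414/(4449*(1/2926) - 120) = 1414/(4449/2926 - 120) = 1414/(-346671/2926) = 1414*(-2926/346671) = -4137364/346671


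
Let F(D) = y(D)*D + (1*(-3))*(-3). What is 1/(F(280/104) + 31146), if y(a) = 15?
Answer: 13/405540 ≈ 3.2056e-5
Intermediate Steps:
F(D) = 9 + 15*D (F(D) = 15*D + (1*(-3))*(-3) = 15*D - 3*(-3) = 15*D + 9 = 9 + 15*D)
1/(F(280/104) + 31146) = 1/((9 + 15*(280/104)) + 31146) = 1/((9 + 15*(280*(1/104))) + 31146) = 1/((9 + 15*(35/13)) + 31146) = 1/((9 + 525/13) + 31146) = 1/(642/13 + 31146) = 1/(405540/13) = 13/405540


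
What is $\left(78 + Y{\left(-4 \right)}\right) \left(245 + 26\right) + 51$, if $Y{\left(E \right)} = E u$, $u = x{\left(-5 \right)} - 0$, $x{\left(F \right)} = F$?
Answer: $26609$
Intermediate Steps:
$u = -5$ ($u = -5 - 0 = -5 + 0 = -5$)
$Y{\left(E \right)} = - 5 E$ ($Y{\left(E \right)} = E \left(-5\right) = - 5 E$)
$\left(78 + Y{\left(-4 \right)}\right) \left(245 + 26\right) + 51 = \left(78 - -20\right) \left(245 + 26\right) + 51 = \left(78 + 20\right) 271 + 51 = 98 \cdot 271 + 51 = 26558 + 51 = 26609$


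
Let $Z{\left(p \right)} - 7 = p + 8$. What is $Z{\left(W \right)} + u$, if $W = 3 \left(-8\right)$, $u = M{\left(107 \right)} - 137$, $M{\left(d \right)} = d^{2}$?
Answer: $11303$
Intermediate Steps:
$u = 11312$ ($u = 107^{2} - 137 = 11449 - 137 = 11312$)
$W = -24$
$Z{\left(p \right)} = 15 + p$ ($Z{\left(p \right)} = 7 + \left(p + 8\right) = 7 + \left(8 + p\right) = 15 + p$)
$Z{\left(W \right)} + u = \left(15 - 24\right) + 11312 = -9 + 11312 = 11303$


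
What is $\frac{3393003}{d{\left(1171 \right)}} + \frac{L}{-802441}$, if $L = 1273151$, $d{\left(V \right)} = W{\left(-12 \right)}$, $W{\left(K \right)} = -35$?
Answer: $- \frac{2722729280608}{28085435} \approx -96945.0$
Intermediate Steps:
$d{\left(V \right)} = -35$
$\frac{3393003}{d{\left(1171 \right)}} + \frac{L}{-802441} = \frac{3393003}{-35} + \frac{1273151}{-802441} = 3393003 \left(- \frac{1}{35}\right) + 1273151 \left(- \frac{1}{802441}\right) = - \frac{3393003}{35} - \frac{1273151}{802441} = - \frac{2722729280608}{28085435}$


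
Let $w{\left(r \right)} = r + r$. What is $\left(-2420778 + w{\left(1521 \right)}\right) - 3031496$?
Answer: $-5449232$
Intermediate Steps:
$w{\left(r \right)} = 2 r$
$\left(-2420778 + w{\left(1521 \right)}\right) - 3031496 = \left(-2420778 + 2 \cdot 1521\right) - 3031496 = \left(-2420778 + 3042\right) - 3031496 = -2417736 - 3031496 = -5449232$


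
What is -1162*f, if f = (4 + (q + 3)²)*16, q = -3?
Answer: -74368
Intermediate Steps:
f = 64 (f = (4 + (-3 + 3)²)*16 = (4 + 0²)*16 = (4 + 0)*16 = 4*16 = 64)
-1162*f = -1162*64 = -74368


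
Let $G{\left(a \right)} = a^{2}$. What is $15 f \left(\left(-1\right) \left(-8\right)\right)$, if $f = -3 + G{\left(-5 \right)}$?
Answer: $2640$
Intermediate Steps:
$f = 22$ ($f = -3 + \left(-5\right)^{2} = -3 + 25 = 22$)
$15 f \left(\left(-1\right) \left(-8\right)\right) = 15 \cdot 22 \left(\left(-1\right) \left(-8\right)\right) = 330 \cdot 8 = 2640$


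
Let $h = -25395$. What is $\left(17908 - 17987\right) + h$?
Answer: $-25474$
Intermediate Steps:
$\left(17908 - 17987\right) + h = \left(17908 - 17987\right) - 25395 = -79 - 25395 = -25474$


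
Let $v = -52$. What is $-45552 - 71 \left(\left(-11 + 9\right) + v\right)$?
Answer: $-41718$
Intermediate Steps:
$-45552 - 71 \left(\left(-11 + 9\right) + v\right) = -45552 - 71 \left(\left(-11 + 9\right) - 52\right) = -45552 - 71 \left(-2 - 52\right) = -45552 - 71 \left(-54\right) = -45552 - -3834 = -45552 + 3834 = -41718$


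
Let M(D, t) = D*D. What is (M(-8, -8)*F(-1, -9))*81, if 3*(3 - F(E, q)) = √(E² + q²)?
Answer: 15552 - 1728*√82 ≈ -95.706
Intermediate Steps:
F(E, q) = 3 - √(E² + q²)/3
M(D, t) = D²
(M(-8, -8)*F(-1, -9))*81 = ((-8)²*(3 - √((-1)² + (-9)²)/3))*81 = (64*(3 - √(1 + 81)/3))*81 = (64*(3 - √82/3))*81 = (192 - 64*√82/3)*81 = 15552 - 1728*√82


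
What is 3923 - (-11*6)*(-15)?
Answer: 2933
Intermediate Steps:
3923 - (-11*6)*(-15) = 3923 - (-66)*(-15) = 3923 - 1*990 = 3923 - 990 = 2933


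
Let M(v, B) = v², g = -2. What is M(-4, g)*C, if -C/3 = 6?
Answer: -288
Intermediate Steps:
C = -18 (C = -3*6 = -18)
M(-4, g)*C = (-4)²*(-18) = 16*(-18) = -288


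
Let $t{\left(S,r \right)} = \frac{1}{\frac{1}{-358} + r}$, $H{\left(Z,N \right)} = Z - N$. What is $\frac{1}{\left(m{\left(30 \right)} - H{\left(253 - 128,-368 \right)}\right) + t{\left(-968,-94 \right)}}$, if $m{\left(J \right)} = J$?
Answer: $- \frac{33653}{15581697} \approx -0.0021598$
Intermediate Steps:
$t{\left(S,r \right)} = \frac{1}{- \frac{1}{358} + r}$
$\frac{1}{\left(m{\left(30 \right)} - H{\left(253 - 128,-368 \right)}\right) + t{\left(-968,-94 \right)}} = \frac{1}{\left(30 - \left(\left(253 - 128\right) - -368\right)\right) + \frac{358}{-1 + 358 \left(-94\right)}} = \frac{1}{\left(30 - \left(\left(253 - 128\right) + 368\right)\right) + \frac{358}{-1 - 33652}} = \frac{1}{\left(30 - \left(125 + 368\right)\right) + \frac{358}{-33653}} = \frac{1}{\left(30 - 493\right) + 358 \left(- \frac{1}{33653}\right)} = \frac{1}{\left(30 - 493\right) - \frac{358}{33653}} = \frac{1}{-463 - \frac{358}{33653}} = \frac{1}{- \frac{15581697}{33653}} = - \frac{33653}{15581697}$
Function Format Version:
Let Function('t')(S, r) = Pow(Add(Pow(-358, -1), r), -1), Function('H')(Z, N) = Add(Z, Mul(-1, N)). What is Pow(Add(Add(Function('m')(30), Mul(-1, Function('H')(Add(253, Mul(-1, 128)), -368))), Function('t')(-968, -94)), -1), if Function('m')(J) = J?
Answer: Rational(-33653, 15581697) ≈ -0.0021598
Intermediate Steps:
Function('t')(S, r) = Pow(Add(Rational(-1, 358), r), -1)
Pow(Add(Add(Function('m')(30), Mul(-1, Function('H')(Add(253, Mul(-1, 128)), -368))), Function('t')(-968, -94)), -1) = Pow(Add(Add(30, Mul(-1, Add(Add(253, Mul(-1, 128)), Mul(-1, -368)))), Mul(358, Pow(Add(-1, Mul(358, -94)), -1))), -1) = Pow(Add(Add(30, Mul(-1, Add(Add(253, -128), 368))), Mul(358, Pow(Add(-1, -33652), -1))), -1) = Pow(Add(Add(30, Mul(-1, Add(125, 368))), Mul(358, Pow(-33653, -1))), -1) = Pow(Add(Add(30, Mul(-1, 493)), Mul(358, Rational(-1, 33653))), -1) = Pow(Add(Add(30, -493), Rational(-358, 33653)), -1) = Pow(Add(-463, Rational(-358, 33653)), -1) = Pow(Rational(-15581697, 33653), -1) = Rational(-33653, 15581697)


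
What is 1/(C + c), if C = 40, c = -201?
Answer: -1/161 ≈ -0.0062112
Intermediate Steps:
1/(C + c) = 1/(40 - 201) = 1/(-161) = -1/161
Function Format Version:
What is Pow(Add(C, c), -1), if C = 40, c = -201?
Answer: Rational(-1, 161) ≈ -0.0062112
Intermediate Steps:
Pow(Add(C, c), -1) = Pow(Add(40, -201), -1) = Pow(-161, -1) = Rational(-1, 161)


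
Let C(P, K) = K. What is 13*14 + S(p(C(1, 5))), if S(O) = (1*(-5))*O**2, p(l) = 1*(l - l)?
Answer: 182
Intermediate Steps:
p(l) = 0 (p(l) = 1*0 = 0)
S(O) = -5*O**2
13*14 + S(p(C(1, 5))) = 13*14 - 5*0**2 = 182 - 5*0 = 182 + 0 = 182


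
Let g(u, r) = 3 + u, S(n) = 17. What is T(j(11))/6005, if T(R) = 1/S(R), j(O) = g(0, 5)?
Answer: 1/102085 ≈ 9.7958e-6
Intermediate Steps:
j(O) = 3 (j(O) = 3 + 0 = 3)
T(R) = 1/17
T(j(11))/6005 = (1/17)/6005 = (1/17)*(1/6005) = 1/102085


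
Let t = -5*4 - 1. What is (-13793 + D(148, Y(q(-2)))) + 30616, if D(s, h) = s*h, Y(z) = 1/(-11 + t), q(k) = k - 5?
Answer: 134547/8 ≈ 16818.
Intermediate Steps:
q(k) = -5 + k
t = -21 (t = -20 - 1 = -21)
Y(z) = -1/32 (Y(z) = 1/(-11 - 21) = 1/(-32) = -1/32)
D(s, h) = h*s
(-13793 + D(148, Y(q(-2)))) + 30616 = (-13793 - 1/32*148) + 30616 = (-13793 - 37/8) + 30616 = -110381/8 + 30616 = 134547/8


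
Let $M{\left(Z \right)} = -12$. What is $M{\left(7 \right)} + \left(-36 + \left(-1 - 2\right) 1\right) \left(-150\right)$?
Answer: $5838$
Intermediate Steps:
$M{\left(7 \right)} + \left(-36 + \left(-1 - 2\right) 1\right) \left(-150\right) = -12 + \left(-36 + \left(-1 - 2\right) 1\right) \left(-150\right) = -12 + \left(-36 - 3\right) \left(-150\right) = -12 - -5850 = -12 + 5850 = 5838$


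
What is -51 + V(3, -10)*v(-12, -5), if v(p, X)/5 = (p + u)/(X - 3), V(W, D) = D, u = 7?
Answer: -329/4 ≈ -82.250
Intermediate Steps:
v(p, X) = 5*(7 + p)/(-3 + X) (v(p, X) = 5*((p + 7)/(X - 3)) = 5*((7 + p)/(-3 + X)) = 5*(7 + p)/(-3 + X))
-51 + V(3, -10)*v(-12, -5) = -51 - 50*(7 - 12)/(-3 - 5) = -51 - 50*(-5)/(-8) = -51 - 50*(-1)*(-5)/8 = -51 - 10*25/8 = -51 - 125/4 = -329/4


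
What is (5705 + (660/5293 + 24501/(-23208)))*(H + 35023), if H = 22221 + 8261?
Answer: 15299511868342845/40946648 ≈ 3.7364e+8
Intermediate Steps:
H = 30482
(5705 + (660/5293 + 24501/(-23208)))*(H + 35023) = (5705 + (660/5293 + 24501/(-23208)))*(30482 + 35023) = (5705 + (660*(1/5293) + 24501*(-1/23208)))*65505 = (5705 + (660/5293 - 8167/7736))*65505 = (5705 - 38122171/40946648)*65505 = (233562504669/40946648)*65505 = 15299511868342845/40946648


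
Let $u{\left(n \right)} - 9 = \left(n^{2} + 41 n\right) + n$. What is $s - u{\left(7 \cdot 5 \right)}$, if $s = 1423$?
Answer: $-1281$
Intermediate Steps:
$u{\left(n \right)} = 9 + n^{2} + 42 n$ ($u{\left(n \right)} = 9 + \left(\left(n^{2} + 41 n\right) + n\right) = 9 + \left(n^{2} + 42 n\right) = 9 + n^{2} + 42 n$)
$s - u{\left(7 \cdot 5 \right)} = 1423 - \left(9 + \left(7 \cdot 5\right)^{2} + 42 \cdot 7 \cdot 5\right) = 1423 - \left(9 + 35^{2} + 42 \cdot 35\right) = 1423 - \left(9 + 1225 + 1470\right) = 1423 - 2704 = -1281$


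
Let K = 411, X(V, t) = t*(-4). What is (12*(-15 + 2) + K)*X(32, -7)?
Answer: 7140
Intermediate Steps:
X(V, t) = -4*t
(12*(-15 + 2) + K)*X(32, -7) = (12*(-15 + 2) + 411)*(-4*(-7)) = (12*(-13) + 411)*28 = (-156 + 411)*28 = 255*28 = 7140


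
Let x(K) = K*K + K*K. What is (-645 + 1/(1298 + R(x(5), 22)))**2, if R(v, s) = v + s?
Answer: 780835555201/1876900 ≈ 4.1602e+5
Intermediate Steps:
x(K) = 2*K**2 (x(K) = K**2 + K**2 = 2*K**2)
R(v, s) = s + v
(-645 + 1/(1298 + R(x(5), 22)))**2 = (-645 + 1/(1298 + (22 + 2*5**2)))**2 = (-645 + 1/(1298 + (22 + 2*25)))**2 = (-645 + 1/(1298 + (22 + 50)))**2 = (-645 + 1/(1298 + 72))**2 = (-645 + 1/1370)**2 = (-883649/1370)**2 = 780835555201/1876900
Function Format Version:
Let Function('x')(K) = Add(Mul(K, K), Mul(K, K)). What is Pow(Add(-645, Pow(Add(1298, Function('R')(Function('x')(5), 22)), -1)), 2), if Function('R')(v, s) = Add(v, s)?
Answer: Rational(780835555201, 1876900) ≈ 4.1602e+5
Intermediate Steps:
Function('x')(K) = Mul(2, Pow(K, 2)) (Function('x')(K) = Add(Pow(K, 2), Pow(K, 2)) = Mul(2, Pow(K, 2)))
Function('R')(v, s) = Add(s, v)
Pow(Add(-645, Pow(Add(1298, Function('R')(Function('x')(5), 22)), -1)), 2) = Pow(Add(-645, Pow(Add(1298, Add(22, Mul(2, Pow(5, 2)))), -1)), 2) = Pow(Add(-645, Pow(Add(1298, Add(22, Mul(2, 25))), -1)), 2) = Pow(Add(-645, Pow(Add(1298, Add(22, 50)), -1)), 2) = Pow(Add(-645, Pow(Add(1298, 72), -1)), 2) = Pow(Add(-645, Pow(1370, -1)), 2) = Pow(Add(-645, Rational(1, 1370)), 2) = Pow(Rational(-883649, 1370), 2) = Rational(780835555201, 1876900)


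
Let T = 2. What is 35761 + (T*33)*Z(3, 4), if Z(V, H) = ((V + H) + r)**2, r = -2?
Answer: 37411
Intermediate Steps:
Z(V, H) = (-2 + H + V)**2 (Z(V, H) = ((V + H) - 2)**2 = ((H + V) - 2)**2 = (-2 + H + V)**2)
35761 + (T*33)*Z(3, 4) = 35761 + (2*33)*(-2 + 4 + 3)**2 = 35761 + 66*5**2 = 35761 + 66*25 = 35761 + 1650 = 37411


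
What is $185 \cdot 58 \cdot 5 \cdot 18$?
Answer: $965700$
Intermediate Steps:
$185 \cdot 58 \cdot 5 \cdot 18 = 185 \cdot 290 \cdot 18 = 53650 \cdot 18 = 965700$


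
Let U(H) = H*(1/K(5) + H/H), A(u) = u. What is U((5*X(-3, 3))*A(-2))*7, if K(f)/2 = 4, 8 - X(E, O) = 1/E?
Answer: -2625/4 ≈ -656.25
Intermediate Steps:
X(E, O) = 8 - 1/E
K(f) = 8 (K(f) = 2*4 = 8)
U(H) = 9*H/8 (U(H) = H*(1/8 + H/H) = H*(1*(1/8) + 1) = H*(1/8 + 1) = H*(9/8) = 9*H/8)
U((5*X(-3, 3))*A(-2))*7 = (9*((5*(8 - 1/(-3)))*(-2))/8)*7 = (9*((5*(8 - 1*(-1/3)))*(-2))/8)*7 = (9*((5*(8 + 1/3))*(-2))/8)*7 = (9*((5*(25/3))*(-2))/8)*7 = (9*((125/3)*(-2))/8)*7 = ((9/8)*(-250/3))*7 = -375/4*7 = -2625/4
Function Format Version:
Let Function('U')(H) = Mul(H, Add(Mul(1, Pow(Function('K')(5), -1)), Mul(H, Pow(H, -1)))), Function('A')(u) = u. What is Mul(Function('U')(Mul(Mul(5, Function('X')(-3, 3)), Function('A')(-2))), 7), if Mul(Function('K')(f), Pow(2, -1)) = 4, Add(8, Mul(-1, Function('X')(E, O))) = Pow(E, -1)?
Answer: Rational(-2625, 4) ≈ -656.25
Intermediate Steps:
Function('X')(E, O) = Add(8, Mul(-1, Pow(E, -1)))
Function('K')(f) = 8 (Function('K')(f) = Mul(2, 4) = 8)
Function('U')(H) = Mul(Rational(9, 8), H) (Function('U')(H) = Mul(H, Add(Mul(1, Pow(8, -1)), Mul(H, Pow(H, -1)))) = Mul(H, Add(Mul(1, Rational(1, 8)), 1)) = Mul(H, Add(Rational(1, 8), 1)) = Mul(H, Rational(9, 8)) = Mul(Rational(9, 8), H))
Mul(Function('U')(Mul(Mul(5, Function('X')(-3, 3)), Function('A')(-2))), 7) = Mul(Mul(Rational(9, 8), Mul(Mul(5, Add(8, Mul(-1, Pow(-3, -1)))), -2)), 7) = Mul(Mul(Rational(9, 8), Mul(Mul(5, Add(8, Mul(-1, Rational(-1, 3)))), -2)), 7) = Mul(Mul(Rational(9, 8), Mul(Mul(5, Add(8, Rational(1, 3))), -2)), 7) = Mul(Mul(Rational(9, 8), Mul(Mul(5, Rational(25, 3)), -2)), 7) = Mul(Mul(Rational(9, 8), Mul(Rational(125, 3), -2)), 7) = Mul(Mul(Rational(9, 8), Rational(-250, 3)), 7) = Mul(Rational(-375, 4), 7) = Rational(-2625, 4)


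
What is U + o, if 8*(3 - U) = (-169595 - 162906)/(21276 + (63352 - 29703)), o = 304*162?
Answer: 1664709377/33800 ≈ 49252.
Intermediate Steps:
o = 49248
U = 126977/33800 (U = 3 - (-169595 - 162906)/(8*(21276 + (63352 - 29703))) = 3 - (-332501)/(8*(21276 + 33649)) = 3 - (-332501)/(8*54925) = 3 - ⅛*(-25577/4225) = 3 + 25577/33800 = 126977/33800 ≈ 3.7567)
U + o = 126977/33800 + 49248 = 1664709377/33800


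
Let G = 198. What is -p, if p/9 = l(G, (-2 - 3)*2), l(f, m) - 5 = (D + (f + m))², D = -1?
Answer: -314766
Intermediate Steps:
l(f, m) = 5 + (-1 + f + m)² (l(f, m) = 5 + (-1 + (f + m))² = 5 + (-1 + f + m)²)
p = 314766 (p = 9*(5 + (-1 + 198 + (-2 - 3)*2)²) = 9*(5 + (-1 + 198 - 5*2)²) = 9*(5 + (-1 + 198 - 10)²) = 9*(5 + 187²) = 9*(5 + 34969) = 9*34974 = 314766)
-p = -1*314766 = -314766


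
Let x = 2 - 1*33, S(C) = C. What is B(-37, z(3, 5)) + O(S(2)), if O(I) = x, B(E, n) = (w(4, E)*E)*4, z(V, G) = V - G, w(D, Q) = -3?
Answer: 413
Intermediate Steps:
B(E, n) = -12*E (B(E, n) = -3*E*4 = -12*E)
x = -31 (x = 2 - 33 = -31)
O(I) = -31
B(-37, z(3, 5)) + O(S(2)) = -12*(-37) - 31 = 444 - 31 = 413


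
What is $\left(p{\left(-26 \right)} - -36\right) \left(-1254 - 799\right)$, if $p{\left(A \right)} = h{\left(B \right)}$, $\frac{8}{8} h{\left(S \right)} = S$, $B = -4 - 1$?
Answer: $-63643$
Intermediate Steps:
$B = -5$
$h{\left(S \right)} = S$
$p{\left(A \right)} = -5$
$\left(p{\left(-26 \right)} - -36\right) \left(-1254 - 799\right) = \left(-5 - -36\right) \left(-1254 - 799\right) = \left(-5 + 36\right) \left(-2053\right) = 31 \left(-2053\right) = -63643$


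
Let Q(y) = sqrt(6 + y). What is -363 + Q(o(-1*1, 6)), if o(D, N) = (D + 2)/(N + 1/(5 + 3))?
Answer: -363 + sqrt(302)/7 ≈ -360.52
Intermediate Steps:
o(D, N) = (2 + D)/(1/8 + N) (o(D, N) = (2 + D)/(N + 1/8) = (2 + D)/(1/8 + N))
-363 + Q(o(-1*1, 6)) = -363 + sqrt(6 + 8*(2 - 1*1)/(1 + 8*6)) = -363 + sqrt(6 + 8*(2 - 1)/(1 + 48)) = -363 + sqrt(6 + 8*1/49) = -363 + sqrt(6 + 8*(1/49)*1) = -363 + sqrt(6 + 8/49) = -363 + sqrt(302/49) = -363 + sqrt(302)/7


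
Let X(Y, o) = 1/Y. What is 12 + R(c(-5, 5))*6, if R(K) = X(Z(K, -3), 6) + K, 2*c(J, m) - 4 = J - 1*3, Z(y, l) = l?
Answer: -2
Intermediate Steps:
c(J, m) = ½ + J/2 (c(J, m) = 2 + (J - 1*3)/2 = 2 + (J - 3)/2 = 2 + (-3 + J)/2 = 2 + (-3/2 + J/2) = ½ + J/2)
R(K) = -⅓ + K (R(K) = 1/(-3) + K = -⅓ + K)
12 + R(c(-5, 5))*6 = 12 + (-⅓ + (½ + (½)*(-5)))*6 = 12 + (-⅓ + (½ - 5/2))*6 = 12 + (-⅓ - 2)*6 = 12 - 7/3*6 = 12 - 14 = -2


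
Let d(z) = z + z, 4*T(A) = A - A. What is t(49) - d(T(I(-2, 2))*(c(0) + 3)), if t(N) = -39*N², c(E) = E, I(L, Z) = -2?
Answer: -93639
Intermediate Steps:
T(A) = 0 (T(A) = (A - A)/4 = (¼)*0 = 0)
d(z) = 2*z
t(49) - d(T(I(-2, 2))*(c(0) + 3)) = -39*49² - 2*0*(0 + 3) = -39*2401 - 2*0*3 = -93639 - 2*0 = -93639 - 1*0 = -93639 + 0 = -93639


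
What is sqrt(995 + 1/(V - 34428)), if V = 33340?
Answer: sqrt(18403503)/136 ≈ 31.544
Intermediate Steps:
sqrt(995 + 1/(V - 34428)) = sqrt(995 + 1/(33340 - 34428)) = sqrt(995 + 1/(-1088)) = sqrt(995 - 1/1088) = sqrt(1082559/1088) = sqrt(18403503)/136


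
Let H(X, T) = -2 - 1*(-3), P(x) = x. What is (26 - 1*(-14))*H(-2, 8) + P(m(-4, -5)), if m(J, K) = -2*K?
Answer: 50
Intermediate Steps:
H(X, T) = 1 (H(X, T) = -2 + 3 = 1)
(26 - 1*(-14))*H(-2, 8) + P(m(-4, -5)) = (26 - 1*(-14))*1 - 2*(-5) = (26 + 14)*1 + 10 = 40*1 + 10 = 40 + 10 = 50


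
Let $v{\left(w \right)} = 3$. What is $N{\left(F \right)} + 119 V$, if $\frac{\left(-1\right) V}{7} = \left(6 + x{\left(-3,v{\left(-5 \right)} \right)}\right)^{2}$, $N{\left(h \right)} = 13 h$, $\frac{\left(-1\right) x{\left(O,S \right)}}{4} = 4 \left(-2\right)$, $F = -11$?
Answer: $-1202995$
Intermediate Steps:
$x{\left(O,S \right)} = 32$ ($x{\left(O,S \right)} = - 4 \cdot 4 \left(-2\right) = \left(-4\right) \left(-8\right) = 32$)
$V = -10108$ ($V = - 7 \left(6 + 32\right)^{2} = - 7 \cdot 38^{2} = \left(-7\right) 1444 = -10108$)
$N{\left(F \right)} + 119 V = 13 \left(-11\right) + 119 \left(-10108\right) = -143 - 1202852 = -1202995$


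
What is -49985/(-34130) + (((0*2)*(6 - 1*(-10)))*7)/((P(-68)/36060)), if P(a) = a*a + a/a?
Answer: 9997/6826 ≈ 1.4645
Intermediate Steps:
P(a) = 1 + a² (P(a) = a² + 1 = 1 + a²)
-49985/(-34130) + (((0*2)*(6 - 1*(-10)))*7)/((P(-68)/36060)) = -49985/(-34130) + (((0*2)*(6 - 1*(-10)))*7)/(((1 + (-68)²)/36060)) = -49985*(-1/34130) + ((0*(6 + 10))*7)/(((1 + 4624)*(1/36060))) = 9997/6826 + ((0*16)*7)/((4625*(1/36060))) = 9997/6826 + (0*7)/(925/7212) = 9997/6826 + 0*(7212/925) = 9997/6826 + 0 = 9997/6826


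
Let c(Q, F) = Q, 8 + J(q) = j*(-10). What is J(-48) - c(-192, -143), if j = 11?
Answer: 74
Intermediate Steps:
J(q) = -118 (J(q) = -8 + 11*(-10) = -8 - 110 = -118)
J(-48) - c(-192, -143) = -118 - 1*(-192) = -118 + 192 = 74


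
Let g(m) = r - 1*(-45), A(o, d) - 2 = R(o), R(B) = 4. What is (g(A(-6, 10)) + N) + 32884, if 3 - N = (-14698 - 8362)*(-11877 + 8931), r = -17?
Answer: -67901845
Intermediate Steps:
A(o, d) = 6 (A(o, d) = 2 + 4 = 6)
g(m) = 28 (g(m) = -17 - 1*(-45) = -17 + 45 = 28)
N = -67934757 (N = 3 - (-14698 - 8362)*(-11877 + 8931) = 3 - (-23060)*(-2946) = 3 - 1*67934760 = 3 - 67934760 = -67934757)
(g(A(-6, 10)) + N) + 32884 = (28 - 67934757) + 32884 = -67934729 + 32884 = -67901845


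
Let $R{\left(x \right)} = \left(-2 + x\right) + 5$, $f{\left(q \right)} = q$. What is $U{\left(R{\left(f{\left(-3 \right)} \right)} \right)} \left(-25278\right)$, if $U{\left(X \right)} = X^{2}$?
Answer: $0$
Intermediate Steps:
$R{\left(x \right)} = 3 + x$
$U{\left(R{\left(f{\left(-3 \right)} \right)} \right)} \left(-25278\right) = \left(3 - 3\right)^{2} \left(-25278\right) = 0^{2} \left(-25278\right) = 0 \left(-25278\right) = 0$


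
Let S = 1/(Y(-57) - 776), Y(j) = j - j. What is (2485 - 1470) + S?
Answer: 787639/776 ≈ 1015.0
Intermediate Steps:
Y(j) = 0
S = -1/776 (S = 1/(0 - 776) = 1/(-776) = -1/776 ≈ -0.0012887)
(2485 - 1470) + S = (2485 - 1470) - 1/776 = 1015 - 1/776 = 787639/776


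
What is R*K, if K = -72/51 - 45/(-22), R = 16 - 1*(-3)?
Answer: 4503/374 ≈ 12.040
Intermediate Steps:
R = 19 (R = 16 + 3 = 19)
K = 237/374 (K = -72*1/51 - 45*(-1/22) = -24/17 + 45/22 = 237/374 ≈ 0.63369)
R*K = 19*(237/374) = 4503/374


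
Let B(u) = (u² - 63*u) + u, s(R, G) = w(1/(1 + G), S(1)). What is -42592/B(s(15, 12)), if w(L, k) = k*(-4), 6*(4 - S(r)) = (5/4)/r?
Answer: -1533312/42133 ≈ -36.392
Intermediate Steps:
S(r) = 4 - 5/(24*r) (S(r) = 4 - 5/4/(6*r) = 4 - 5*(¼)/(6*r) = 4 - 5/(24*r))
w(L, k) = -4*k
s(R, G) = -91/6 (s(R, G) = -4*(4 - 5/24/1) = -4*(4 - 5/24*1) = -4*(4 - 5/24) = -4*91/24 = -91/6)
B(u) = u² - 62*u
-42592/B(s(15, 12)) = -42592*(-6/(91*(-62 - 91/6))) = -42592/((-91/6*(-463/6))) = -42592/42133/36 = -42592*36/42133 = -1533312/42133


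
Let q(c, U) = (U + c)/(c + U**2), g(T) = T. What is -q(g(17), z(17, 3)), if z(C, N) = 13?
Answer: -5/31 ≈ -0.16129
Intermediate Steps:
q(c, U) = (U + c)/(c + U**2)
-q(g(17), z(17, 3)) = -(13 + 17)/(17 + 13**2) = -30/(17 + 169) = -30/186 = -1*5/31 = -5/31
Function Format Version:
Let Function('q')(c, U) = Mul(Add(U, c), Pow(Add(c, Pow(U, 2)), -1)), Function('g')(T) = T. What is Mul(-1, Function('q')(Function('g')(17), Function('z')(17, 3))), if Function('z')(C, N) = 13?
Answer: Rational(-5, 31) ≈ -0.16129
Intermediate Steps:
Function('q')(c, U) = Mul(Pow(Add(c, Pow(U, 2)), -1), Add(U, c))
Mul(-1, Function('q')(Function('g')(17), Function('z')(17, 3))) = Mul(-1, Mul(Pow(Add(17, Pow(13, 2)), -1), Add(13, 17))) = Mul(-1, Mul(Pow(Add(17, 169), -1), 30)) = Mul(-1, Mul(Pow(186, -1), 30)) = Mul(-1, Mul(Rational(1, 186), 30)) = Mul(-1, Rational(5, 31)) = Rational(-5, 31)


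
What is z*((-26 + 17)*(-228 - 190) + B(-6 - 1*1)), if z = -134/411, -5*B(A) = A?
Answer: -2521478/2055 ≈ -1227.0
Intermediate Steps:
B(A) = -A/5
z = -134/411 (z = -134*1/411 = -134/411 ≈ -0.32603)
z*((-26 + 17)*(-228 - 190) + B(-6 - 1*1)) = -134*((-26 + 17)*(-228 - 190) - (-6 - 1*1)/5)/411 = -134*(-9*(-418) - (-6 - 1)/5)/411 = -134*(3762 - ⅕*(-7))/411 = -134*(3762 + 7/5)/411 = -134/411*18817/5 = -2521478/2055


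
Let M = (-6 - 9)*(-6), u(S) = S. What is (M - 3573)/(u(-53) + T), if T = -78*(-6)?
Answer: -3483/415 ≈ -8.3928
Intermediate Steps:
T = 468
M = 90 (M = -15*(-6) = 90)
(M - 3573)/(u(-53) + T) = (90 - 3573)/(-53 + 468) = -3483/415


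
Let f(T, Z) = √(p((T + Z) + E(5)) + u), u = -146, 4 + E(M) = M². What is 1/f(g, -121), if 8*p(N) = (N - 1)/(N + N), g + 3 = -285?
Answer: -8*I*√87879963/905979 ≈ -0.082778*I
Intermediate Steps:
g = -288 (g = -3 - 285 = -288)
E(M) = -4 + M²
p(N) = (-1 + N)/(16*N) (p(N) = ((N - 1)/(N + N))/8 = ((-1 + N)/((2*N)))/8 = ((-1 + N)*(1/(2*N)))/8 = ((-1 + N)/(2*N))/8 = (-1 + N)/(16*N))
f(T, Z) = √(-146 + (20 + T + Z)/(16*(21 + T + Z))) (f(T, Z) = √((-1 + ((T + Z) + (-4 + 5²)))/(16*((T + Z) + (-4 + 5²))) - 146) = √((-1 + ((T + Z) + (-4 + 25)))/(16*((T + Z) + (-4 + 25))) - 146) = √((-1 + ((T + Z) + 21))/(16*((T + Z) + 21)) - 146) = √((-1 + (21 + T + Z))/(16*(21 + T + Z)) - 146) = √((20 + T + Z)/(16*(21 + T + Z)) - 146) = √(-146 + (20 + T + Z)/(16*(21 + T + Z))))
1/f(g, -121) = 1/(√((-49036 - 2335*(-288) - 2335*(-121))/(21 - 288 - 121))/4) = 1/(√((-49036 + 672480 + 282535)/(-388))/4) = 1/(√(-1/388*905979)/4) = 1/(√(-905979/388)/4) = 1/((I*√87879963/194)/4) = 1/(I*√87879963/776) = -8*I*√87879963/905979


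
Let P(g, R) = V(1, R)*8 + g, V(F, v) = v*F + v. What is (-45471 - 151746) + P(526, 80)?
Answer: -195411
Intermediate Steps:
V(F, v) = v + F*v (V(F, v) = F*v + v = v + F*v)
P(g, R) = g + 16*R (P(g, R) = (R*(1 + 1))*8 + g = (R*2)*8 + g = (2*R)*8 + g = 16*R + g = g + 16*R)
(-45471 - 151746) + P(526, 80) = (-45471 - 151746) + (526 + 16*80) = -197217 + (526 + 1280) = -197217 + 1806 = -195411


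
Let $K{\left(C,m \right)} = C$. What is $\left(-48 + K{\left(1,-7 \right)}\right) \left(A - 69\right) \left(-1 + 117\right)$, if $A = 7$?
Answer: $338024$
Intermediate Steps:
$\left(-48 + K{\left(1,-7 \right)}\right) \left(A - 69\right) \left(-1 + 117\right) = \left(-48 + 1\right) \left(7 - 69\right) \left(-1 + 117\right) = \left(-47\right) \left(-62\right) 116 = 2914 \cdot 116 = 338024$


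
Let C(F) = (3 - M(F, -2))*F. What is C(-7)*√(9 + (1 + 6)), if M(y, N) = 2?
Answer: -28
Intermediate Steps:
C(F) = F (C(F) = (3 - 1*2)*F = (3 - 2)*F = 1*F = F)
C(-7)*√(9 + (1 + 6)) = -7*√(9 + (1 + 6)) = -7*√(9 + 7) = -7*√16 = -7*4 = -28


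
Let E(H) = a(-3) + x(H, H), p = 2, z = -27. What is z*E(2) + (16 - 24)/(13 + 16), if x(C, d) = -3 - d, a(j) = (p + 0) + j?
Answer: 4690/29 ≈ 161.72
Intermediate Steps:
a(j) = 2 + j (a(j) = (2 + 0) + j = 2 + j)
E(H) = -4 - H (E(H) = (2 - 3) + (-3 - H) = -1 + (-3 - H) = -4 - H)
z*E(2) + (16 - 24)/(13 + 16) = -27*(-4 - 1*2) + (16 - 24)/(13 + 16) = -27*(-4 - 2) - 8/29 = -27*(-6) - 8*1/29 = 162 - 8/29 = 4690/29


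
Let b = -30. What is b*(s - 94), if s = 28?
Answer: 1980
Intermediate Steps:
b*(s - 94) = -30*(28 - 94) = -30*(-66) = 1980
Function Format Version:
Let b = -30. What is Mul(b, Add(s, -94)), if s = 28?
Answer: 1980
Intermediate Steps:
Mul(b, Add(s, -94)) = Mul(-30, Add(28, -94)) = Mul(-30, -66) = 1980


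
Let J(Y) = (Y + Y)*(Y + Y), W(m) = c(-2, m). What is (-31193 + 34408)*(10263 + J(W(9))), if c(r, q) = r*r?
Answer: 33201305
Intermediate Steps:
c(r, q) = r**2
W(m) = 4 (W(m) = (-2)**2 = 4)
J(Y) = 4*Y**2 (J(Y) = (2*Y)*(2*Y) = 4*Y**2)
(-31193 + 34408)*(10263 + J(W(9))) = (-31193 + 34408)*(10263 + 4*4**2) = 3215*(10263 + 4*16) = 3215*(10263 + 64) = 3215*10327 = 33201305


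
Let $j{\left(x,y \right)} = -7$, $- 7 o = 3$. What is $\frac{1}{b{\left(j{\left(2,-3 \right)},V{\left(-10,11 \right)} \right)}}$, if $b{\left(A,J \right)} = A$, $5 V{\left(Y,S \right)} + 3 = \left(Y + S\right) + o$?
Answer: $- \frac{1}{7} \approx -0.14286$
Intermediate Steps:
$o = - \frac{3}{7}$ ($o = \left(- \frac{1}{7}\right) 3 = - \frac{3}{7} \approx -0.42857$)
$V{\left(Y,S \right)} = - \frac{24}{35} + \frac{S}{5} + \frac{Y}{5}$ ($V{\left(Y,S \right)} = - \frac{3}{5} + \frac{\left(Y + S\right) - \frac{3}{7}}{5} = - \frac{3}{5} + \frac{\left(S + Y\right) - \frac{3}{7}}{5} = - \frac{3}{5} + \frac{- \frac{3}{7} + S + Y}{5} = - \frac{3}{5} + \left(- \frac{3}{35} + \frac{S}{5} + \frac{Y}{5}\right) = - \frac{24}{35} + \frac{S}{5} + \frac{Y}{5}$)
$\frac{1}{b{\left(j{\left(2,-3 \right)},V{\left(-10,11 \right)} \right)}} = \frac{1}{-7} = - \frac{1}{7}$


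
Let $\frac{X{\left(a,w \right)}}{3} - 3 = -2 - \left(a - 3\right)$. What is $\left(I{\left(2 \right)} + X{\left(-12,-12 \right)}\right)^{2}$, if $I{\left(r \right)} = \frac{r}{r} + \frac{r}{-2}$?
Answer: $2304$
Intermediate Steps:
$X{\left(a,w \right)} = 12 - 3 a$ ($X{\left(a,w \right)} = 9 + 3 \left(-2 - \left(a - 3\right)\right) = 9 + 3 \left(-2 - \left(-3 + a\right)\right) = 9 + 3 \left(1 - a\right) = 9 - \left(-3 + 3 a\right) = 12 - 3 a$)
$I{\left(r \right)} = 1 - \frac{r}{2}$ ($I{\left(r \right)} = 1 + r \left(- \frac{1}{2}\right) = 1 - \frac{r}{2}$)
$\left(I{\left(2 \right)} + X{\left(-12,-12 \right)}\right)^{2} = \left(\left(1 - 1\right) + \left(12 - -36\right)\right)^{2} = \left(\left(1 - 1\right) + \left(12 + 36\right)\right)^{2} = \left(0 + 48\right)^{2} = 48^{2} = 2304$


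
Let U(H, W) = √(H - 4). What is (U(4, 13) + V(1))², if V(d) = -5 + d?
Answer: 16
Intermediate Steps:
U(H, W) = √(-4 + H)
(U(4, 13) + V(1))² = (√(-4 + 4) + (-5 + 1))² = (√0 - 4)² = (0 - 4)² = (-4)² = 16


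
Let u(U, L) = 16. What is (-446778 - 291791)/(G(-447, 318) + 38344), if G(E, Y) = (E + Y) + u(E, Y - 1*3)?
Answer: -738569/38231 ≈ -19.319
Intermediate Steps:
G(E, Y) = 16 + E + Y (G(E, Y) = (E + Y) + 16 = 16 + E + Y)
(-446778 - 291791)/(G(-447, 318) + 38344) = (-446778 - 291791)/((16 - 447 + 318) + 38344) = -738569/(-113 + 38344) = -738569/38231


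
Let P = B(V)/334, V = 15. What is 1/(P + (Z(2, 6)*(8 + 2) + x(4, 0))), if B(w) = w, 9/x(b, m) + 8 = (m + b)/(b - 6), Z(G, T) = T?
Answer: 835/49386 ≈ 0.016908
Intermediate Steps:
x(b, m) = 9/(-8 + (b + m)/(-6 + b)) (x(b, m) = 9/(-8 + (m + b)/(b - 6)) = 9/(-8 + (b + m)/(-6 + b)))
P = 15/334 ≈ 0.044910
1/(P + (Z(2, 6)*(8 + 2) + x(4, 0))) = 1/(15/334 + (6*(8 + 2) + 9*(-6 + 4)/(48 + 0 - 7*4))) = 1/(15/334 + (6*10 + 9*(-2)/(48 + 0 - 28))) = 1/(15/334 + (60 + 9*(-2)/20)) = 1/(15/334 + (60 + 9*(1/20)*(-2))) = 1/(15/334 + (60 - 9/10)) = 1/(15/334 + 591/10) = 1/(49386/835) = 835/49386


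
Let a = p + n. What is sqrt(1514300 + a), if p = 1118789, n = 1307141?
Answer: sqrt(3940230) ≈ 1985.0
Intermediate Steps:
a = 2425930 (a = 1118789 + 1307141 = 2425930)
sqrt(1514300 + a) = sqrt(1514300 + 2425930) = sqrt(3940230)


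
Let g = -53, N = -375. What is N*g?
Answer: 19875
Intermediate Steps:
N*g = -375*(-53) = 19875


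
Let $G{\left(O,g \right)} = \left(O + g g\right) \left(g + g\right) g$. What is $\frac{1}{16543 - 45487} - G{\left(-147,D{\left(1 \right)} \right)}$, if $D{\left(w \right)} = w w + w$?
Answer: $\frac{33111935}{28944} \approx 1144.0$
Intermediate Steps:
$D{\left(w \right)} = w + w^{2}$ ($D{\left(w \right)} = w^{2} + w = w + w^{2}$)
$G{\left(O,g \right)} = 2 g^{2} \left(O + g^{2}\right)$ ($G{\left(O,g \right)} = \left(O + g^{2}\right) 2 g g = 2 g \left(O + g^{2}\right) g = 2 g^{2} \left(O + g^{2}\right)$)
$\frac{1}{16543 - 45487} - G{\left(-147,D{\left(1 \right)} \right)} = \frac{1}{16543 - 45487} - 2 \left(1 \left(1 + 1\right)\right)^{2} \left(-147 + \left(1 \left(1 + 1\right)\right)^{2}\right) = \frac{1}{-28944} - 2 \left(1 \cdot 2\right)^{2} \left(-147 + \left(1 \cdot 2\right)^{2}\right) = - \frac{1}{28944} - 2 \cdot 2^{2} \left(-147 + 2^{2}\right) = - \frac{1}{28944} - 2 \cdot 4 \left(-147 + 4\right) = - \frac{1}{28944} - 2 \cdot 4 \left(-143\right) = - \frac{1}{28944} - -1144 = - \frac{1}{28944} + 1144 = \frac{33111935}{28944}$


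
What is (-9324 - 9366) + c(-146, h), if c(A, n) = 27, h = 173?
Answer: -18663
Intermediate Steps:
(-9324 - 9366) + c(-146, h) = (-9324 - 9366) + 27 = -18690 + 27 = -18663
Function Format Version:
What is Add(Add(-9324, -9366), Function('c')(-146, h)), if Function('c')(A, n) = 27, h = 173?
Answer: -18663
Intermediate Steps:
Add(Add(-9324, -9366), Function('c')(-146, h)) = Add(Add(-9324, -9366), 27) = Add(-18690, 27) = -18663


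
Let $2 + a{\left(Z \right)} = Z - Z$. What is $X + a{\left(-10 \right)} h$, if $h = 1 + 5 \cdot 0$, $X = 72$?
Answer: $70$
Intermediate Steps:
$a{\left(Z \right)} = -2$ ($a{\left(Z \right)} = -2 + \left(Z - Z\right) = -2 + 0 = -2$)
$h = 1$ ($h = 1 + 0 = 1$)
$X + a{\left(-10 \right)} h = 72 - 2 = 70$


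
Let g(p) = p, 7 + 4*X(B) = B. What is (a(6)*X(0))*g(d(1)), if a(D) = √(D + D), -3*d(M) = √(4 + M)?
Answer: 7*√15/6 ≈ 4.5185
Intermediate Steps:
d(M) = -√(4 + M)/3
X(B) = -7/4 + B/4
a(D) = √2*√D (a(D) = √(2*D) = √2*√D)
(a(6)*X(0))*g(d(1)) = ((√2*√6)*(-7/4 + (¼)*0))*(-√(4 + 1)/3) = ((2*√3)*(-7/4 + 0))*(-√5/3) = ((2*√3)*(-7/4))*(-√5/3) = (-7*√3/2)*(-√5/3) = 7*√15/6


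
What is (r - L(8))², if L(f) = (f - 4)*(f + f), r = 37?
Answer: 729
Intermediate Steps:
L(f) = 2*f*(-4 + f) (L(f) = (-4 + f)*(2*f) = 2*f*(-4 + f))
(r - L(8))² = (37 - 2*8*(-4 + 8))² = (37 - 2*8*4)² = (37 - 1*64)² = (37 - 64)² = (-27)² = 729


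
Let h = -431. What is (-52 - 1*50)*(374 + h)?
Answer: 5814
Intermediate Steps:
(-52 - 1*50)*(374 + h) = (-52 - 1*50)*(374 - 431) = (-52 - 50)*(-57) = -102*(-57) = 5814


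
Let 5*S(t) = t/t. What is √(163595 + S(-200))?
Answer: 2*√1022470/5 ≈ 404.47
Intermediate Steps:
S(t) = ⅕ (S(t) = (t/t)/5 = (⅕)*1 = ⅕)
√(163595 + S(-200)) = √(163595 + ⅕) = √(817976/5) = 2*√1022470/5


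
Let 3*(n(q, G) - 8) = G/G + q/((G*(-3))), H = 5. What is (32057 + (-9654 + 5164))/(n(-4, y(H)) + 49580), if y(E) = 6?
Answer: 744309/1338887 ≈ 0.55592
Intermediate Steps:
n(q, G) = 25/3 - q/(9*G) (n(q, G) = 8 + (G/G + q/((G*(-3))))/3 = 8 + (1 + q/((-3*G)))/3 = 8 + (1 + q*(-1/(3*G)))/3 = 8 + (1 - q/(3*G))/3 = 8 + (1/3 - q/(9*G)) = 25/3 - q/(9*G))
(32057 + (-9654 + 5164))/(n(-4, y(H)) + 49580) = (32057 + (-9654 + 5164))/((1/9)*(-1*(-4) + 75*6)/6 + 49580) = (32057 - 4490)/((1/9)*(1/6)*(4 + 450) + 49580) = 27567/((1/9)*(1/6)*454 + 49580) = 27567/(227/27 + 49580) = 27567/(1338887/27) = 27567*(27/1338887) = 744309/1338887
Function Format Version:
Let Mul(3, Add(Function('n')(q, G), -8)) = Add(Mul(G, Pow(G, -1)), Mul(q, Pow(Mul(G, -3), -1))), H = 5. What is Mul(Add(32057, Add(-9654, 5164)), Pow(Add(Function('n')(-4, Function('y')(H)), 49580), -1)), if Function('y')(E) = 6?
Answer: Rational(744309, 1338887) ≈ 0.55592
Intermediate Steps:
Function('n')(q, G) = Add(Rational(25, 3), Mul(Rational(-1, 9), q, Pow(G, -1))) (Function('n')(q, G) = Add(8, Mul(Rational(1, 3), Add(Mul(G, Pow(G, -1)), Mul(q, Pow(Mul(G, -3), -1))))) = Add(8, Mul(Rational(1, 3), Add(1, Mul(q, Pow(Mul(-3, G), -1))))) = Add(8, Mul(Rational(1, 3), Add(1, Mul(q, Mul(Rational(-1, 3), Pow(G, -1)))))) = Add(8, Mul(Rational(1, 3), Add(1, Mul(Rational(-1, 3), q, Pow(G, -1))))) = Add(8, Add(Rational(1, 3), Mul(Rational(-1, 9), q, Pow(G, -1)))) = Add(Rational(25, 3), Mul(Rational(-1, 9), q, Pow(G, -1))))
Mul(Add(32057, Add(-9654, 5164)), Pow(Add(Function('n')(-4, Function('y')(H)), 49580), -1)) = Mul(Add(32057, Add(-9654, 5164)), Pow(Add(Mul(Rational(1, 9), Pow(6, -1), Add(Mul(-1, -4), Mul(75, 6))), 49580), -1)) = Mul(Add(32057, -4490), Pow(Add(Mul(Rational(1, 9), Rational(1, 6), Add(4, 450)), 49580), -1)) = Mul(27567, Pow(Add(Mul(Rational(1, 9), Rational(1, 6), 454), 49580), -1)) = Mul(27567, Pow(Add(Rational(227, 27), 49580), -1)) = Mul(27567, Pow(Rational(1338887, 27), -1)) = Mul(27567, Rational(27, 1338887)) = Rational(744309, 1338887)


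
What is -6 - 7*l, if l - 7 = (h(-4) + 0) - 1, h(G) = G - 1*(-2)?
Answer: -34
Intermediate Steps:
h(G) = 2 + G (h(G) = G + 2 = 2 + G)
l = 4 (l = 7 + (((2 - 4) + 0) - 1) = 7 + ((-2 + 0) - 1) = 7 + (-2 - 1) = 7 - 3 = 4)
-6 - 7*l = -6 - 7*4 = -6 - 28 = -34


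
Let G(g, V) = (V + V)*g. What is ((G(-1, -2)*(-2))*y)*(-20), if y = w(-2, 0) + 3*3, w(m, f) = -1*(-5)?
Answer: 2240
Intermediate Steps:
G(g, V) = 2*V*g (G(g, V) = (2*V)*g = 2*V*g)
w(m, f) = 5
y = 14 (y = 5 + 3*3 = 5 + 9 = 14)
((G(-1, -2)*(-2))*y)*(-20) = (((2*(-2)*(-1))*(-2))*14)*(-20) = ((4*(-2))*14)*(-20) = -8*14*(-20) = -112*(-20) = 2240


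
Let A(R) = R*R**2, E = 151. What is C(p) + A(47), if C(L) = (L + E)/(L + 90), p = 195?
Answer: 29589901/285 ≈ 1.0382e+5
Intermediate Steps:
A(R) = R**3
C(L) = (151 + L)/(90 + L) (C(L) = (L + 151)/(L + 90) = (151 + L)/(90 + L))
C(p) + A(47) = (151 + 195)/(90 + 195) + 47**3 = 346/285 + 103823 = 29589901/285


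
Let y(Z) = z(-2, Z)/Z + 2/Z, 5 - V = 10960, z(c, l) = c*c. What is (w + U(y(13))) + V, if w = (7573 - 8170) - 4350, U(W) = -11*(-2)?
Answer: -15880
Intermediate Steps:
z(c, l) = c**2
V = -10955 (V = 5 - 1*10960 = 5 - 10960 = -10955)
y(Z) = 6/Z (y(Z) = (-2)**2/Z + 2/Z = 4/Z + 2/Z = 6/Z)
U(W) = 22
w = -4947 (w = -597 - 4350 = -4947)
(w + U(y(13))) + V = (-4947 + 22) - 10955 = -4925 - 10955 = -15880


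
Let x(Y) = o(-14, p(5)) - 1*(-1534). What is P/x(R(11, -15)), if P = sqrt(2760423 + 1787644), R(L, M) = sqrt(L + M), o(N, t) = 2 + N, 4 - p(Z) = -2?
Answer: sqrt(4548067)/1522 ≈ 1.4012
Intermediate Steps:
p(Z) = 6 (p(Z) = 4 - 1*(-2) = 4 + 2 = 6)
P = sqrt(4548067) ≈ 2132.6
x(Y) = 1522 (x(Y) = (2 - 14) - 1*(-1534) = -12 + 1534 = 1522)
P/x(R(11, -15)) = sqrt(4548067)/1522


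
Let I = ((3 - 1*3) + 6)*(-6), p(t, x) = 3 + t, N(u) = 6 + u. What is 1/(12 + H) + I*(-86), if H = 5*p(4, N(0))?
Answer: 145513/47 ≈ 3096.0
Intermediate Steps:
H = 35 (H = 5*(3 + 4) = 5*7 = 35)
I = -36 (I = ((3 - 3) + 6)*(-6) = (0 + 6)*(-6) = 6*(-6) = -36)
1/(12 + H) + I*(-86) = 1/(12 + 35) - 36*(-86) = 1/47 + 3096 = 145513/47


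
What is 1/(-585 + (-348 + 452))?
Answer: -1/481 ≈ -0.0020790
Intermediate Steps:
1/(-585 + (-348 + 452)) = 1/(-585 + 104) = 1/(-481) = -1/481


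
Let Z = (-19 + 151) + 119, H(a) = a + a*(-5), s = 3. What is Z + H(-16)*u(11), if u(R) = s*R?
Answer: 2363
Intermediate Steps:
H(a) = -4*a (H(a) = a - 5*a = -4*a)
Z = 251 (Z = 132 + 119 = 251)
u(R) = 3*R
Z + H(-16)*u(11) = 251 + (-4*(-16))*(3*11) = 251 + 64*33 = 251 + 2112 = 2363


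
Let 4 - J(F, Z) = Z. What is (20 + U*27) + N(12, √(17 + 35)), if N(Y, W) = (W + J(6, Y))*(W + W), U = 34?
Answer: 1042 - 32*√13 ≈ 926.62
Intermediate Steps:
J(F, Z) = 4 - Z
N(Y, W) = 2*W*(4 + W - Y) (N(Y, W) = (W + (4 - Y))*(W + W) = (4 + W - Y)*(2*W) = 2*W*(4 + W - Y))
(20 + U*27) + N(12, √(17 + 35)) = (20 + 34*27) + 2*√(17 + 35)*(4 + √(17 + 35) - 1*12) = (20 + 918) + 2*√52*(4 + √52 - 12) = 938 + 2*(2*√13)*(4 + 2*√13 - 12) = 938 + 2*(2*√13)*(-8 + 2*√13) = 938 + 4*√13*(-8 + 2*√13)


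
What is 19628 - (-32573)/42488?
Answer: 833987037/42488 ≈ 19629.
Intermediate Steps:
19628 - (-32573)/42488 = 19628 - 1*(-32573/42488) = 19628 + 32573/42488 = 833987037/42488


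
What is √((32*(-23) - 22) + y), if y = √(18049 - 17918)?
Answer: √(-758 + √131) ≈ 27.323*I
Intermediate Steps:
y = √131 ≈ 11.446
√((32*(-23) - 22) + y) = √((32*(-23) - 22) + √131) = √((-736 - 22) + √131) = √(-758 + √131)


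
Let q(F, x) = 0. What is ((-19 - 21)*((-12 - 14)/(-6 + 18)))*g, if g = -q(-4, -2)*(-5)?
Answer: 0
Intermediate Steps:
g = 0 (g = -1*0*(-5) = 0*(-5) = 0)
((-19 - 21)*((-12 - 14)/(-6 + 18)))*g = ((-19 - 21)*((-12 - 14)/(-6 + 18)))*0 = -(-1040)/12*0 = -40*(-13/6)*0 = (260/3)*0 = 0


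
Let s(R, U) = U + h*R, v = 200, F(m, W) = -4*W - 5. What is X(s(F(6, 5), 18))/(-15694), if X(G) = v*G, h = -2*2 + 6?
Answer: 3200/7847 ≈ 0.40780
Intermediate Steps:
F(m, W) = -5 - 4*W
h = 2 (h = -4 + 6 = 2)
s(R, U) = U + 2*R
X(G) = 200*G
X(s(F(6, 5), 18))/(-15694) = (200*(18 + 2*(-5 - 4*5)))/(-15694) = (200*(18 + 2*(-5 - 20)))*(-1/15694) = (200*(18 + 2*(-25)))*(-1/15694) = (200*(18 - 50))*(-1/15694) = (200*(-32))*(-1/15694) = -6400*(-1/15694) = 3200/7847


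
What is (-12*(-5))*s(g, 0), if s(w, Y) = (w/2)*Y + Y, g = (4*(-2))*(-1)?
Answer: 0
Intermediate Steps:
g = 8 (g = -8*(-1) = 8)
s(w, Y) = Y + Y*w/2 (s(w, Y) = (w*(½))*Y + Y = (w/2)*Y + Y = Y*w/2 + Y = Y + Y*w/2)
(-12*(-5))*s(g, 0) = (-12*(-5))*((½)*0*(2 + 8)) = (-4*(-15))*((½)*0*10) = 60*0 = 0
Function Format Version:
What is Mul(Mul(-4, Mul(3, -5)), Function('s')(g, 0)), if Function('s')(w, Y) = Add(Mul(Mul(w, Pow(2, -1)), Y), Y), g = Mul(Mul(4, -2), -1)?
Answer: 0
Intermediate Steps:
g = 8 (g = Mul(-8, -1) = 8)
Function('s')(w, Y) = Add(Y, Mul(Rational(1, 2), Y, w)) (Function('s')(w, Y) = Add(Mul(Mul(w, Rational(1, 2)), Y), Y) = Add(Mul(Mul(Rational(1, 2), w), Y), Y) = Add(Mul(Rational(1, 2), Y, w), Y) = Add(Y, Mul(Rational(1, 2), Y, w)))
Mul(Mul(-4, Mul(3, -5)), Function('s')(g, 0)) = Mul(Mul(-4, Mul(3, -5)), Mul(Rational(1, 2), 0, Add(2, 8))) = Mul(Mul(-4, -15), Mul(Rational(1, 2), 0, 10)) = Mul(60, 0) = 0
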